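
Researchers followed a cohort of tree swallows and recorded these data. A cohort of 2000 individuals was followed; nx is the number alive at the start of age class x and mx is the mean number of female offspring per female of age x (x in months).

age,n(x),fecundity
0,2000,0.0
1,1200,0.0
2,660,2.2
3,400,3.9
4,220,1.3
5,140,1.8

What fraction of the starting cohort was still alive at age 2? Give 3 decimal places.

0.330

l_2 = n_2/n_0 = 660/2000 = 0.33 → 0.330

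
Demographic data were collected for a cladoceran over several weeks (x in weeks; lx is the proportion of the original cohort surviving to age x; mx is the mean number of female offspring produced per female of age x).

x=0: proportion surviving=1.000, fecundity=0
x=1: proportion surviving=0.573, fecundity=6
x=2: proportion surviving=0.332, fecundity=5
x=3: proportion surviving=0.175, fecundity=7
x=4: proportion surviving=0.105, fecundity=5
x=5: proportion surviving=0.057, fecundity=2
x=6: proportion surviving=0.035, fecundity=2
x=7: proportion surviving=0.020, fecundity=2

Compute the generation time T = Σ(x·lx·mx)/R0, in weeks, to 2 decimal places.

1.95

lx·mx: 0, 3.438, 1.66, 1.225, 0.525, 0.114, 0.07, 0.04 → R0 = 7.072
x·lx·mx: 0, 3.438, 3.32, 3.675, 2.1, 0.57, 0.42, 0.28 → Σ = 13.803
T = 13.803 / 7.072 = 1.951782… → 1.95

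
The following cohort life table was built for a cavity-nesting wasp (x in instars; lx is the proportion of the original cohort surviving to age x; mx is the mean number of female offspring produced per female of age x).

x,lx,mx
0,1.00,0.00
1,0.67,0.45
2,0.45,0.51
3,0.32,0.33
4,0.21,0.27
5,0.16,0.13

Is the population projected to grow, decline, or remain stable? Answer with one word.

R0 = Σ lx·mx = 0 + 0.3015 + 0.2295 + 0.1056 + 0.0567 + 0.0208 = 0.7141
R0 < 1, so the population is declining.

declining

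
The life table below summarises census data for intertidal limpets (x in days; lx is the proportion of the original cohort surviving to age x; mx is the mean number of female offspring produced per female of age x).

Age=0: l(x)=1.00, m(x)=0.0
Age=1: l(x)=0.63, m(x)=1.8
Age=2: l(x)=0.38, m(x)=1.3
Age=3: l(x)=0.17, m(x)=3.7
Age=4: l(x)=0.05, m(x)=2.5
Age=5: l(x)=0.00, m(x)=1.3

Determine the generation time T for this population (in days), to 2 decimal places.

1.89

lx·mx: 0, 1.134, 0.494, 0.629, 0.125, 0 → R0 = 2.382
x·lx·mx: 0, 1.134, 0.988, 1.887, 0.5, 0 → Σ = 4.509
T = 4.509 / 2.382 = 1.892947… → 1.89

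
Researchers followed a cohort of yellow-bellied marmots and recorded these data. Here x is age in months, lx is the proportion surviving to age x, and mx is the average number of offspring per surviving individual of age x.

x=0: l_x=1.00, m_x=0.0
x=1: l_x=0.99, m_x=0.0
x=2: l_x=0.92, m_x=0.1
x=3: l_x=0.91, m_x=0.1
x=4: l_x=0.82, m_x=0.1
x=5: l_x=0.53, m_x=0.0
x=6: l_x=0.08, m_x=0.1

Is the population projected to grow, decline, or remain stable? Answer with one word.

R0 = Σ lx·mx = 0 + 0 + 0.092 + 0.091 + 0.082 + 0 + 0.008 = 0.273
R0 < 1, so the population is declining.

declining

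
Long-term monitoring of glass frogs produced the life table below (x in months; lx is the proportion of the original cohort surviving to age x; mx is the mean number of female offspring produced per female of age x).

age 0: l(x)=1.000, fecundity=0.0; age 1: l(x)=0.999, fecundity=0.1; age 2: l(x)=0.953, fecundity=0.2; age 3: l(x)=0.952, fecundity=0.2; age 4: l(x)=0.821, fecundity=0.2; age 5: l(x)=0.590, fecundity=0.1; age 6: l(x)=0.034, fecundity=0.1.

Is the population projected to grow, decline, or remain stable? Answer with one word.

declining

R0 = Σ lx·mx = 0 + 0.0999 + 0.1906 + 0.1904 + 0.1642 + 0.059 + 0.0034 = 0.7075
R0 < 1, so the population is declining.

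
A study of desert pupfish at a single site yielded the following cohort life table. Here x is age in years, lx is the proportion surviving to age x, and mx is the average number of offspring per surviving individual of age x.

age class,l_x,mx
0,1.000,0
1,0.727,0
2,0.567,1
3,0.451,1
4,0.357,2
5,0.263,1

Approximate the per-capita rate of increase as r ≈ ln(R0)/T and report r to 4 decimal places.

0.2069

R0 = Σ lx·mx = 0 + 0 + 0.567 + 0.451 + 0.714 + 0.263 = 1.995
Σ x·lx·mx = 6.658; T = 6.658/1.995 = 3.33734…
r ≈ ln(R0)/T = ln(1.995)/3.33734… = 0.206944… → 0.2069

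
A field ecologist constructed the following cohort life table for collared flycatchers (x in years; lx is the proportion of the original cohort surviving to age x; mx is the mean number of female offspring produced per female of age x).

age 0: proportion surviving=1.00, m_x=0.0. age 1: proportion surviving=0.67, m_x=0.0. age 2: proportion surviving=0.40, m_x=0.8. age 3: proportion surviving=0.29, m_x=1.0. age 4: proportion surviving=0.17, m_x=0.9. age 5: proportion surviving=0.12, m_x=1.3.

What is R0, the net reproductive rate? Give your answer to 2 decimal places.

lx·mx by age: 0, 0, 0.32, 0.29, 0.153, 0.156
R0 = Σ lx·mx = 0.919 → 0.92

0.92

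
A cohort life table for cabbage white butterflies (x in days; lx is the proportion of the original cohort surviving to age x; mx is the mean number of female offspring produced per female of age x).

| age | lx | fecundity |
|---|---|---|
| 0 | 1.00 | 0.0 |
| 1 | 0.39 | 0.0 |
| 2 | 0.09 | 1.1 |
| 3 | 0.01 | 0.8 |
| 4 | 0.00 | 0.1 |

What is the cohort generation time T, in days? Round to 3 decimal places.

2.075

lx·mx: 0, 0, 0.099, 0.008, 0 → R0 = 0.107
x·lx·mx: 0, 0, 0.198, 0.024, 0 → Σ = 0.222
T = 0.222 / 0.107 = 2.074766… → 2.075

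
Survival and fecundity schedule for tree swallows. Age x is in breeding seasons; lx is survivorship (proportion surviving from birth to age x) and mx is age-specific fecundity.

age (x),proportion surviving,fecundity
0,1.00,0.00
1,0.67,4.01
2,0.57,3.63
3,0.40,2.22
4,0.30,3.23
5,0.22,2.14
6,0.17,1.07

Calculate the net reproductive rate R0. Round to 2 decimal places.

7.27

lx·mx by age: 0, 2.6867, 2.0691, 0.888, 0.969, 0.4708, 0.1819
R0 = Σ lx·mx = 7.2655 → 7.27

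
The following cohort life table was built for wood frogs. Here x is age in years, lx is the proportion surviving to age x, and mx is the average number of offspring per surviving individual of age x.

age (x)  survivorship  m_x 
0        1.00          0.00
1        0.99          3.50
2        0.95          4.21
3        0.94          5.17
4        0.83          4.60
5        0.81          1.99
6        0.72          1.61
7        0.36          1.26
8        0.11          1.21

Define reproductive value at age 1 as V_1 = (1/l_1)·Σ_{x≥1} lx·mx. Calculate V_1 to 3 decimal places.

19.697

lx·mx for x ≥ 1: 3.465, 3.9995, 4.8598, 3.818, 1.6119, 1.1592, 0.4536, 0.1331 → sum = 19.5001
V_1 = 19.5001 / l_1 = 19.5001 / 0.99 = 19.697071… → 19.697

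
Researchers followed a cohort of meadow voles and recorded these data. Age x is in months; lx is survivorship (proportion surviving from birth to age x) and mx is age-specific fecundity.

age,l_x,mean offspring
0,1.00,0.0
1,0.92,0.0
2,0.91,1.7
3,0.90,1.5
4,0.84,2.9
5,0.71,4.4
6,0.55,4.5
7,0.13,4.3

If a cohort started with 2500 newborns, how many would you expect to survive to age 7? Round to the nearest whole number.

Expected survivors = N0 · l_7 = 2500 × 0.13 = 325 → 325

325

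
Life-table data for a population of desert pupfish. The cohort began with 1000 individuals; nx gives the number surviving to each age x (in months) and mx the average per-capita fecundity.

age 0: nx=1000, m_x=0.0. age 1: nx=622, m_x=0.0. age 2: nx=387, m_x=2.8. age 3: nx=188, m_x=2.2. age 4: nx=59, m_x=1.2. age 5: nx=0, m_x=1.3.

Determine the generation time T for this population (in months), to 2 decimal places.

2.35

lx = nx/n0 = nx/1000: 1, 0.622, 0.387, 0.188, 0.059, 0
lx·mx: 0, 0, 1.0836, 0.4136, 0.0708, 0 → R0 = 1.568
x·lx·mx: 0, 0, 2.1672, 1.2408, 0.2832, 0 → Σ = 3.6912
T = 3.6912 / 1.568 = 2.354082… → 2.35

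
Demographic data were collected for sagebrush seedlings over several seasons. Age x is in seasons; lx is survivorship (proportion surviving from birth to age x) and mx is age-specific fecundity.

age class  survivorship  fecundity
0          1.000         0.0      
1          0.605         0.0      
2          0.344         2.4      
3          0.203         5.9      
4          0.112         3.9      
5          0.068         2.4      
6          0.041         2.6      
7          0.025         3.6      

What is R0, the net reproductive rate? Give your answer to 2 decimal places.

2.82

lx·mx by age: 0, 0, 0.8256, 1.1977, 0.4368, 0.1632, 0.1066, 0.09
R0 = Σ lx·mx = 2.8199 → 2.82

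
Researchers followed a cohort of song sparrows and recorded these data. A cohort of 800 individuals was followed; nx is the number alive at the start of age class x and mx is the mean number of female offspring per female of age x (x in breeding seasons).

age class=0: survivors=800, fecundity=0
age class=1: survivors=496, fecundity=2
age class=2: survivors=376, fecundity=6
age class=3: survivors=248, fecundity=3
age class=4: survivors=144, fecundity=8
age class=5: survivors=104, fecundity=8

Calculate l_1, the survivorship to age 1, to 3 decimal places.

0.620

l_1 = n_1/n_0 = 496/800 = 0.62 → 0.620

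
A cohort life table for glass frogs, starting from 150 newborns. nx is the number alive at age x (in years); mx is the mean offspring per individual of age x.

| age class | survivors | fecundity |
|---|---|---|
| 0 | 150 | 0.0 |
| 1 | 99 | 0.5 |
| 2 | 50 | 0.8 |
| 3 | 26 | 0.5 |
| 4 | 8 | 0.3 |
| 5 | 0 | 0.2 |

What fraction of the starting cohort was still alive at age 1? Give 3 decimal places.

0.660

l_1 = n_1/n_0 = 99/150 = 0.66 → 0.660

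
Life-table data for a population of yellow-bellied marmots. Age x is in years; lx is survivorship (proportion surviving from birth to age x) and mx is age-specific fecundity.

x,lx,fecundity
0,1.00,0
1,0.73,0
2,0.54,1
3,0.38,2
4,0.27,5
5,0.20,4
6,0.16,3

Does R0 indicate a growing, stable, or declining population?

R0 = Σ lx·mx = 0 + 0 + 0.54 + 0.76 + 1.35 + 0.8 + 0.48 = 3.93
R0 > 1, so the population is growing.

growing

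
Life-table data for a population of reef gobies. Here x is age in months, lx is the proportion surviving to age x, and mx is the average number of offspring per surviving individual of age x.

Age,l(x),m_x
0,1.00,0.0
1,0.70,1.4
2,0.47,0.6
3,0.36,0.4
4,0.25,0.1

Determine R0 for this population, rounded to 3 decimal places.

1.431

lx·mx by age: 0, 0.98, 0.282, 0.144, 0.025
R0 = Σ lx·mx = 1.431 → 1.431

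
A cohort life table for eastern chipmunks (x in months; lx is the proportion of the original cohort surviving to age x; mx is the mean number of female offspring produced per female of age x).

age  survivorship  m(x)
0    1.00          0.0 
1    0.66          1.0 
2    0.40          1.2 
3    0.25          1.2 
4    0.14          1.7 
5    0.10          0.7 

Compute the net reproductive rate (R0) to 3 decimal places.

1.748

lx·mx by age: 0, 0.66, 0.48, 0.3, 0.238, 0.07
R0 = Σ lx·mx = 1.748 → 1.748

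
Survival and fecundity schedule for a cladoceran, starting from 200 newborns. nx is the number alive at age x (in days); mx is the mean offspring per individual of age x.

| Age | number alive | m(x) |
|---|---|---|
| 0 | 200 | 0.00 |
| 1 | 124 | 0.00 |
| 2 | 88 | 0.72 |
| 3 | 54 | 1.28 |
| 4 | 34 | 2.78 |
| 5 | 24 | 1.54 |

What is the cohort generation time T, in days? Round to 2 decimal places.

lx = nx/n0 = nx/200: 1, 0.62, 0.44, 0.27, 0.17, 0.12
lx·mx: 0, 0, 0.3168, 0.3456, 0.4726, 0.1848 → R0 = 1.3198
x·lx·mx: 0, 0, 0.6336, 1.0368, 1.8904, 0.924 → Σ = 4.4848
T = 4.4848 / 1.3198 = 3.398091… → 3.40

3.40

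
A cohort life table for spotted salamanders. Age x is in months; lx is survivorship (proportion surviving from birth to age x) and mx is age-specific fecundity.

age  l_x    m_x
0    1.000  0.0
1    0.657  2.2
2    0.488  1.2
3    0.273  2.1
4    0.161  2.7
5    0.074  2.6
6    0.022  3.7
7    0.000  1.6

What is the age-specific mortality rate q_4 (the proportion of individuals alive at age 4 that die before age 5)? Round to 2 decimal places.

0.54

q_4 = (l_4 − l_5) / l_4 = (0.161 − 0.074) / 0.161
     = 0.087 / 0.161 = 0.540373… → 0.54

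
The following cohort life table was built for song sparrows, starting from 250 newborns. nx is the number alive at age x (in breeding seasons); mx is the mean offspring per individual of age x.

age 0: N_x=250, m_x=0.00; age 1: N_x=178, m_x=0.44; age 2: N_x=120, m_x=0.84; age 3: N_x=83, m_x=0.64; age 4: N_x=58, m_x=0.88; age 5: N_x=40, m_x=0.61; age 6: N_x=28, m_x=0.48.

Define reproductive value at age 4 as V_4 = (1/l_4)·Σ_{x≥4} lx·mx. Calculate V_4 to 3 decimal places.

lx = nx/n0 = nx/250: 1, 0.712, 0.48, 0.332, 0.232, 0.16, 0.112
lx·mx for x ≥ 4: 0.20416, 0.0976, 0.05376 → sum = 0.35552
V_4 = 0.35552 / l_4 = 0.35552 / 0.232 = 1.532414… → 1.532

1.532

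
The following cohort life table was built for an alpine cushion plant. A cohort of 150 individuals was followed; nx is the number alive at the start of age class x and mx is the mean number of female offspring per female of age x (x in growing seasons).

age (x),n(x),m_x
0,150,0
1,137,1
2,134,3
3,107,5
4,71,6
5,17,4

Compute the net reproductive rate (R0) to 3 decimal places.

10.453

lx = nx/n0 = nx/150: 1, 0.91333…, 0.89333…, 0.71333…, 0.47333…, 0.11333…
lx·mx by age: 0, 0.913333…, 2.68…, 3.566667…, 2.84…, 0.453333…
R0 = Σ lx·mx = 10.453333… → 10.453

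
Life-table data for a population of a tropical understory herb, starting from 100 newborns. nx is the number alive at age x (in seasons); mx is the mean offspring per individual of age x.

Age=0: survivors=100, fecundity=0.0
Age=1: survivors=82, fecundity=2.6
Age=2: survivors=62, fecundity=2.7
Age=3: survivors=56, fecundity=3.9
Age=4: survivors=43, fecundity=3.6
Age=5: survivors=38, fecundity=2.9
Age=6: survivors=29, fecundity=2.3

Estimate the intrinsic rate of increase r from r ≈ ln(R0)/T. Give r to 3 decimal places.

0.749

lx = nx/n0 = nx/100: 1, 0.82, 0.62, 0.56, 0.43, 0.38, 0.29
R0 = Σ lx·mx = 0 + 2.132 + 1.674 + 2.184 + 1.548 + 1.102 + 0.667 = 9.307
Σ x·lx·mx = 27.736; T = 27.736/9.307 = 2.98012…
r ≈ ln(R0)/T = ln(9.307)/2.98012… = 0.74855… → 0.749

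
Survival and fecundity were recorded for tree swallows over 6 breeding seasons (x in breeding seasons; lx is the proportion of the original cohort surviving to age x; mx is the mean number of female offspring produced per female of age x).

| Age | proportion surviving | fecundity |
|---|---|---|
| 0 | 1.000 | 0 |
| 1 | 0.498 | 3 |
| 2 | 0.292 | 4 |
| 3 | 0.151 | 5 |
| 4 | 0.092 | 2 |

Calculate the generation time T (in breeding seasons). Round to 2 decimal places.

lx·mx: 0, 1.494, 1.168, 0.755, 0.184 → R0 = 3.601
x·lx·mx: 0, 1.494, 2.336, 2.265, 0.736 → Σ = 6.831
T = 6.831 / 3.601 = 1.896973… → 1.90

1.90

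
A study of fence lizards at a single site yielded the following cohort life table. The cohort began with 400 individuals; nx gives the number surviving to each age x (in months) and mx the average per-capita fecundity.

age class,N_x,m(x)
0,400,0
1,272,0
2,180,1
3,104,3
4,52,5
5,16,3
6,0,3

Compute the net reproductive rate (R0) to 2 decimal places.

lx = nx/n0 = nx/400: 1, 0.68, 0.45, 0.26, 0.13, 0.04, 0
lx·mx by age: 0, 0, 0.45, 0.78, 0.65, 0.12, 0
R0 = Σ lx·mx = 2 → 2.00

2.00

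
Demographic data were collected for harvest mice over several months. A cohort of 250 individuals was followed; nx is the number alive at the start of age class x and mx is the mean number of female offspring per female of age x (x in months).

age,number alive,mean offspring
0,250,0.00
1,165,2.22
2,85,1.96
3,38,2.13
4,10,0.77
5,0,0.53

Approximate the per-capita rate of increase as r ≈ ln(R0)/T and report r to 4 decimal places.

lx = nx/n0 = nx/250: 1, 0.66, 0.34, 0.152, 0.04, 0
R0 = Σ lx·mx = 0 + 1.4652 + 0.6664 + 0.32376 + 0.0308 + 0 = 2.48616
Σ x·lx·mx = 3.89248; T = 3.89248/2.48616 = 1.56566…
r ≈ ln(R0)/T = ln(2.48616)/1.56566… = 0.581697… → 0.5817

0.5817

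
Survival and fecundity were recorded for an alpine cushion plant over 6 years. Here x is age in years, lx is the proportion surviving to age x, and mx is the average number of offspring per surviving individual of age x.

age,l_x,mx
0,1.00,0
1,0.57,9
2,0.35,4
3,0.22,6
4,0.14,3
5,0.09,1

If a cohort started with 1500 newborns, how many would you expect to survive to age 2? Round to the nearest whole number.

525

Expected survivors = N0 · l_2 = 1500 × 0.35 = 525 → 525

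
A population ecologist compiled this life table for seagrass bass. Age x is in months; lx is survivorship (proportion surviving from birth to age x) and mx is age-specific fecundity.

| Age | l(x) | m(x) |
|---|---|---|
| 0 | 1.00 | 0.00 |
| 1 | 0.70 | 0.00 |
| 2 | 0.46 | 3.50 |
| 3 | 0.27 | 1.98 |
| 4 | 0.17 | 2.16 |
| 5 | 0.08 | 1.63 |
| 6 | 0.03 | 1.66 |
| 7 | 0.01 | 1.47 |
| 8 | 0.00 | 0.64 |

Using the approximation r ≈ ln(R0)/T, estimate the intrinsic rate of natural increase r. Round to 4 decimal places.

0.3669

R0 = Σ lx·mx = 0 + 0 + 1.61 + 0.5346 + 0.3672 + 0.1304 + 0.0498 + 0.0147 + 0 = 2.7067
Σ x·lx·mx = 7.3463; T = 7.3463/2.7067 = 2.71412…
r ≈ ln(R0)/T = ln(2.7067)/2.71412… = 0.366871… → 0.3669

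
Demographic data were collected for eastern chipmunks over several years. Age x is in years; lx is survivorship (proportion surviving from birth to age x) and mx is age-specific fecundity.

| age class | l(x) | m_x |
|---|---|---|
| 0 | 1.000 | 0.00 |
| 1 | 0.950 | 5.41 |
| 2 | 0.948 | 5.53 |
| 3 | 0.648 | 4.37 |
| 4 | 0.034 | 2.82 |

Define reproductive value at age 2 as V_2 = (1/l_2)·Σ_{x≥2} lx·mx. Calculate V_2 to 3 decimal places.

lx·mx for x ≥ 2: 5.24244, 2.83176, 0.09588 → sum = 8.17008
V_2 = 8.17008 / l_2 = 8.17008 / 0.948 = 8.618228… → 8.618

8.618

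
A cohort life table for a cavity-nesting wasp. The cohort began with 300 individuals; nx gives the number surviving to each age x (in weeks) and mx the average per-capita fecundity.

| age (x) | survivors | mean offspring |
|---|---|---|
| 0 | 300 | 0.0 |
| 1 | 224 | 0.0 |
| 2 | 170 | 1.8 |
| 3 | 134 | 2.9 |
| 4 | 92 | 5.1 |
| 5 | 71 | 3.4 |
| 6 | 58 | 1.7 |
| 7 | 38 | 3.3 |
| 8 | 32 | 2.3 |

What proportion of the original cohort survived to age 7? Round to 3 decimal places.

0.127

l_7 = n_7/n_0 = 38/300 = 0.126667… → 0.127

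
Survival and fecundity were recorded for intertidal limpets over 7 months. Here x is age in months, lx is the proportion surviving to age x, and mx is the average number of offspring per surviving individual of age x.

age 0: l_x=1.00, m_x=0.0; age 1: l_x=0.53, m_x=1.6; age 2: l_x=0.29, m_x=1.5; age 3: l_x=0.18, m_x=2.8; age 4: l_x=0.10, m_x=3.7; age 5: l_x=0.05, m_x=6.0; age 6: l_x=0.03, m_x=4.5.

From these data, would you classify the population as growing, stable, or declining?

growing

R0 = Σ lx·mx = 0 + 0.848 + 0.435 + 0.504 + 0.37 + 0.3 + 0.135 = 2.592
R0 > 1, so the population is growing.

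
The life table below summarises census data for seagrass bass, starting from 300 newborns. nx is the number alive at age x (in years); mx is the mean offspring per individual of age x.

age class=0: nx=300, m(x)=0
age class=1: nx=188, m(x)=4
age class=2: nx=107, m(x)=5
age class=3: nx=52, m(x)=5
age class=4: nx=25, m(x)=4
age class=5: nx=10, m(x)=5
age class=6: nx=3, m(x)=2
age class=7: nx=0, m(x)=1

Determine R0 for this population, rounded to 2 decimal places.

lx = nx/n0 = nx/300: 1, 0.62667…, 0.35667…, 0.17333…, 0.08333…, 0.03333…, 0.01, 0
lx·mx by age: 0, 2.506667…, 1.783333…, 0.866667…, 0.333333…, 0.166667…, 0.02, 0
R0 = Σ lx·mx = 5.676667… → 5.68

5.68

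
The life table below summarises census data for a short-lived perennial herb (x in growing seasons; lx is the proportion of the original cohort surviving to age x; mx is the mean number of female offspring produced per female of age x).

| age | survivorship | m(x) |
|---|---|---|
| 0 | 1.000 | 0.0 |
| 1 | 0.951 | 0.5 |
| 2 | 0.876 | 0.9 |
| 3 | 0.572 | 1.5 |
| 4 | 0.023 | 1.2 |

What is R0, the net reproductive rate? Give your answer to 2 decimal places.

2.15

lx·mx by age: 0, 0.4755, 0.7884, 0.858, 0.0276
R0 = Σ lx·mx = 2.1495 → 2.15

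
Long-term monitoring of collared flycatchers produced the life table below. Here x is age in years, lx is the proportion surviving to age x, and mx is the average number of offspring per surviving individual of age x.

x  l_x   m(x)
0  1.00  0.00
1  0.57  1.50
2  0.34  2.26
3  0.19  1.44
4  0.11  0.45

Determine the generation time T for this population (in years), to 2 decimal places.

lx·mx: 0, 0.855, 0.7684, 0.2736, 0.0495 → R0 = 1.9465
x·lx·mx: 0, 0.855, 1.5368, 0.8208, 0.198 → Σ = 3.4106
T = 3.4106 / 1.9465 = 1.752171… → 1.75

1.75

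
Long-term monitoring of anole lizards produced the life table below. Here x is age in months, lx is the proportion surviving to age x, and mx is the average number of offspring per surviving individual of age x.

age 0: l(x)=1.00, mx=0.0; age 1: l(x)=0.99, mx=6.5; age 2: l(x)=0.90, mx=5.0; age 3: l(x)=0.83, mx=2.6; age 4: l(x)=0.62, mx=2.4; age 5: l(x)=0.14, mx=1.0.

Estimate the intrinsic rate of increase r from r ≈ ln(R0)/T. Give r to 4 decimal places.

1.3861

R0 = Σ lx·mx = 0 + 6.435 + 4.5 + 2.158 + 1.488 + 0.14 = 14.721
Σ x·lx·mx = 28.561; T = 28.561/14.721 = 1.94015…
r ≈ ln(R0)/T = ln(14.721)/1.94015… = 1.386115… → 1.3861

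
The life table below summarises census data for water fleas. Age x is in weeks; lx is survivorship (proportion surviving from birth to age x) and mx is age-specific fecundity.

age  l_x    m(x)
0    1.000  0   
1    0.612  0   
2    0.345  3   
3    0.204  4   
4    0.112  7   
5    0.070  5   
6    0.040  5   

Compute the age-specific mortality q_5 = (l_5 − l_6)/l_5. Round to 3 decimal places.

0.429

q_5 = (l_5 − l_6) / l_5 = (0.07 − 0.04) / 0.07
     = 0.03 / 0.07 = 0.428571… → 0.429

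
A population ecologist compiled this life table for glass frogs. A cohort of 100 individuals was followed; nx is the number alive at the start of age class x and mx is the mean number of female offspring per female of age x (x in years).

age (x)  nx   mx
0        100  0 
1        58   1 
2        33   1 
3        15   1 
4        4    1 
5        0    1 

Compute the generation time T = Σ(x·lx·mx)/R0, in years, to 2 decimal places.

lx = nx/n0 = nx/100: 1, 0.58, 0.33, 0.15, 0.04, 0
lx·mx: 0, 0.58, 0.33, 0.15, 0.04, 0 → R0 = 1.1
x·lx·mx: 0, 0.58, 0.66, 0.45, 0.16, 0 → Σ = 1.85
T = 1.85 / 1.1 = 1.681818… → 1.68

1.68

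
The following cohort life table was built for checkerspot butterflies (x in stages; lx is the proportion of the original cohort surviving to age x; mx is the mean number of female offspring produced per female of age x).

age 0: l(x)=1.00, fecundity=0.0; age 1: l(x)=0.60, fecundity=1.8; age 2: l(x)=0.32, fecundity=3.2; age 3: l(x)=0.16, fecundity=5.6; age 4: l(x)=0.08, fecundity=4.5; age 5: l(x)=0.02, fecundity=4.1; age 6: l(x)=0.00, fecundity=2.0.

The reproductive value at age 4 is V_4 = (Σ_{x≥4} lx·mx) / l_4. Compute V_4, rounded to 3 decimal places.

lx·mx for x ≥ 4: 0.36, 0.082, 0 → sum = 0.442
V_4 = 0.442 / l_4 = 0.442 / 0.08 = 5.525 → 5.525

5.525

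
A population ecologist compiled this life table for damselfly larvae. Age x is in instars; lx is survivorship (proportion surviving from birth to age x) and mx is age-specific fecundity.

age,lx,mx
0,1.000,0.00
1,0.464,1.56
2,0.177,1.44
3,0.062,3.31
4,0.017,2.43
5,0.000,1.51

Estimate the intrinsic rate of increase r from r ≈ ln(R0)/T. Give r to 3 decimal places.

R0 = Σ lx·mx = 0 + 0.72384 + 0.25488 + 0.20522 + 0.04131 + 0 = 1.22525
Σ x·lx·mx = 2.0145; T = 2.0145/1.22525 = 1.64415…
r ≈ ln(R0)/T = ln(1.22525)/1.64415… = 0.12356… → 0.124

0.124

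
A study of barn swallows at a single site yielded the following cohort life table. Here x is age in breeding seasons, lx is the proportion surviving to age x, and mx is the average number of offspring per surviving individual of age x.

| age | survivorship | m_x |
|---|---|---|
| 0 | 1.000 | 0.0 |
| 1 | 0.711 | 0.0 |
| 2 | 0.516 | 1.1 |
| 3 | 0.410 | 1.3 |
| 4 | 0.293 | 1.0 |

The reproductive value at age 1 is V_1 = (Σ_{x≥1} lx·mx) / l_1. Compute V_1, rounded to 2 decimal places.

1.96

lx·mx for x ≥ 1: 0, 0.5676, 0.533, 0.293 → sum = 1.3936
V_1 = 1.3936 / l_1 = 1.3936 / 0.711 = 1.960056… → 1.96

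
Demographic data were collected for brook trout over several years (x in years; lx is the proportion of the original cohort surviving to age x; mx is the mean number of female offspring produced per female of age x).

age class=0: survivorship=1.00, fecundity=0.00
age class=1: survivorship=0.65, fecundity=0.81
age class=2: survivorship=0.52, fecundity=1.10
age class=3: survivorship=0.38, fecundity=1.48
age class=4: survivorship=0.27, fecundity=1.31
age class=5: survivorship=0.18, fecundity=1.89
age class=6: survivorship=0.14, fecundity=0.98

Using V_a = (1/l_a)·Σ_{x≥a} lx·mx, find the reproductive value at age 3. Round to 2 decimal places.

3.67

lx·mx for x ≥ 3: 0.5624, 0.3537, 0.3402, 0.1372 → sum = 1.3935
V_3 = 1.3935 / l_3 = 1.3935 / 0.38 = 3.667105… → 3.67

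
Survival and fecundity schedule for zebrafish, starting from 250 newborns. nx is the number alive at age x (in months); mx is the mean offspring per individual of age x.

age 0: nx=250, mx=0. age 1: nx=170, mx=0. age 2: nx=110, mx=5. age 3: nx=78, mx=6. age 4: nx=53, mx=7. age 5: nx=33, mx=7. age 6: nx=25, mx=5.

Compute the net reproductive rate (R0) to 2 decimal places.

6.98

lx = nx/n0 = nx/250: 1, 0.68, 0.44, 0.312, 0.212, 0.132, 0.1
lx·mx by age: 0, 0, 2.2, 1.872, 1.484, 0.924, 0.5
R0 = Σ lx·mx = 6.98 → 6.98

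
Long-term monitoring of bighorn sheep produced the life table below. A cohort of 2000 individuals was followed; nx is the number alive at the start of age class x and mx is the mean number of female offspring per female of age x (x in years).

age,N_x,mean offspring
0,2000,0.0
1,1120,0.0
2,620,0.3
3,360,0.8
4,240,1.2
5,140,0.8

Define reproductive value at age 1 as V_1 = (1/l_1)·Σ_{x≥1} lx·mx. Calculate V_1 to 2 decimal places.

0.78

lx = nx/n0 = nx/2000: 1, 0.56, 0.31, 0.18, 0.12, 0.07
lx·mx for x ≥ 1: 0, 0.093, 0.144, 0.144, 0.056 → sum = 0.437
V_1 = 0.437 / l_1 = 0.437 / 0.56 = 0.780357… → 0.78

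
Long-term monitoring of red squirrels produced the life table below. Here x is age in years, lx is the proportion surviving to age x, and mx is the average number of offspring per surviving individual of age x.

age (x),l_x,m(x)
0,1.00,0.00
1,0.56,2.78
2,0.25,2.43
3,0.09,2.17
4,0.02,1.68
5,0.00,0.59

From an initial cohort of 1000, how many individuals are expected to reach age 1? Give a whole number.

Expected survivors = N0 · l_1 = 1000 × 0.56 = 560 → 560

560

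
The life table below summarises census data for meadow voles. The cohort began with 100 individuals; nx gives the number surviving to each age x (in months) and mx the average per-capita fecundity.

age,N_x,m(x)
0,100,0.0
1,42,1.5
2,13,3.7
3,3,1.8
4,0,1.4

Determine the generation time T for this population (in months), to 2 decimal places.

1.51

lx = nx/n0 = nx/100: 1, 0.42, 0.13, 0.03, 0
lx·mx: 0, 0.63, 0.481, 0.054, 0 → R0 = 1.165
x·lx·mx: 0, 0.63, 0.962, 0.162, 0 → Σ = 1.754
T = 1.754 / 1.165 = 1.505579… → 1.51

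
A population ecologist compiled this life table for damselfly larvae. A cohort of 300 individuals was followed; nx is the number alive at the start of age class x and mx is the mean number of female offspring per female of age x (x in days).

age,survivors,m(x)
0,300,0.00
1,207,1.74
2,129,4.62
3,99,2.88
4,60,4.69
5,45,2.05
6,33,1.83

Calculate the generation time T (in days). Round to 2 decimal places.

2.60

lx = nx/n0 = nx/300: 1, 0.69, 0.43, 0.33, 0.2, 0.15, 0.11
lx·mx: 0, 1.2006, 1.9866, 0.9504, 0.938, 0.3075, 0.2013 → R0 = 5.5844
x·lx·mx: 0, 1.2006, 3.9732, 2.8512, 3.752, 1.5375, 1.2078 → Σ = 14.5223
T = 14.5223 / 5.5844 = 2.600512… → 2.60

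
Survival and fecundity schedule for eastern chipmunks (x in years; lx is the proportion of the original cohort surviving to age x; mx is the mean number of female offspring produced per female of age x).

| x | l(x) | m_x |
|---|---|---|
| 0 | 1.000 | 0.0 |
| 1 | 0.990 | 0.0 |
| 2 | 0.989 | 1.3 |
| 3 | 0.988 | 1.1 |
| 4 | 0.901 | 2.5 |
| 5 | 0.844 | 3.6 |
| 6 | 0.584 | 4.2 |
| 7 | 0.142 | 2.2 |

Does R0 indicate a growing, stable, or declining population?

R0 = Σ lx·mx = 0 + 0 + 1.2857 + 1.0868 + 2.2525 + 3.0384 + 2.4528 + 0.3124 = 10.4286
R0 > 1, so the population is growing.

growing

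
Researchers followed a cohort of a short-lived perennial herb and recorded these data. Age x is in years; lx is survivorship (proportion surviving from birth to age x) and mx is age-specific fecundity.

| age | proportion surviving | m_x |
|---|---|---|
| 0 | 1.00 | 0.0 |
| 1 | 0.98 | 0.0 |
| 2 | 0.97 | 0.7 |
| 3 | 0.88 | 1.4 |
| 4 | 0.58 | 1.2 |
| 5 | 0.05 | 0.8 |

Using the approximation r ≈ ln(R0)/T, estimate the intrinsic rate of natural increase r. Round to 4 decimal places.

R0 = Σ lx·mx = 0 + 0 + 0.679 + 1.232 + 0.696 + 0.04 = 2.647
Σ x·lx·mx = 8.038; T = 8.038/2.647 = 3.03665…
r ≈ ln(R0)/T = ln(2.647)/3.03665… = 0.32056… → 0.3206

0.3206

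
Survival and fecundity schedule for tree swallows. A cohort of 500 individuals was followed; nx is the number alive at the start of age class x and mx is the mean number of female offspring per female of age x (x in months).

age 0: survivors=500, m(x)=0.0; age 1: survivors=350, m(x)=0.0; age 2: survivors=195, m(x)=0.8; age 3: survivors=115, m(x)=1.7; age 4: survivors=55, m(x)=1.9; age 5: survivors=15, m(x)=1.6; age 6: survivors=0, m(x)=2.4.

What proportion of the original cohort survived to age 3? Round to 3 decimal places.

0.230

l_3 = n_3/n_0 = 115/500 = 0.23 → 0.230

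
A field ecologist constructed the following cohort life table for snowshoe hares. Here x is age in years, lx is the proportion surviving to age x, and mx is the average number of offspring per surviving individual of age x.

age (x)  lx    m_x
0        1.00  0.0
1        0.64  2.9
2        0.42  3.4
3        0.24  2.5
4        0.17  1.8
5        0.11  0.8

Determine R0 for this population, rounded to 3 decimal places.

4.278

lx·mx by age: 0, 1.856, 1.428, 0.6, 0.306, 0.088
R0 = Σ lx·mx = 4.278 → 4.278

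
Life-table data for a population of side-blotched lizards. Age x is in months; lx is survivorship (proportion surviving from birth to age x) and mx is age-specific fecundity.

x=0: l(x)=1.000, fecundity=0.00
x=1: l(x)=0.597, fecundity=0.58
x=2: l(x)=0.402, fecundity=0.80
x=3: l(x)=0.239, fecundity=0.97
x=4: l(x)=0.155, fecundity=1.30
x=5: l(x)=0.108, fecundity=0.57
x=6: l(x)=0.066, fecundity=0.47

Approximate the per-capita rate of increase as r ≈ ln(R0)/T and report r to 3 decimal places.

0.071

R0 = Σ lx·mx = 0 + 0.34626 + 0.3216 + 0.23183 + 0.2015 + 0.06156 + 0.03102 = 1.19377
Σ x·lx·mx = 2.98487; T = 2.98487/1.19377 = 2.50037…
r ≈ ln(R0)/T = ln(1.19377)/2.50037… = 0.07084… → 0.071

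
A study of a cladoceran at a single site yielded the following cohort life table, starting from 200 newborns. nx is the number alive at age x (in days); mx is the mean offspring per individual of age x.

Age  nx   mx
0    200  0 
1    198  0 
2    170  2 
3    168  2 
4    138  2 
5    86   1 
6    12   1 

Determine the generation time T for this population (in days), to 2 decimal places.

lx = nx/n0 = nx/200: 1, 0.99, 0.85, 0.84, 0.69, 0.43, 0.06
lx·mx: 0, 0, 1.7, 1.68, 1.38, 0.43, 0.06 → R0 = 5.25
x·lx·mx: 0, 0, 3.4, 5.04, 5.52, 2.15, 0.36 → Σ = 16.47
T = 16.47 / 5.25 = 3.137143… → 3.14

3.14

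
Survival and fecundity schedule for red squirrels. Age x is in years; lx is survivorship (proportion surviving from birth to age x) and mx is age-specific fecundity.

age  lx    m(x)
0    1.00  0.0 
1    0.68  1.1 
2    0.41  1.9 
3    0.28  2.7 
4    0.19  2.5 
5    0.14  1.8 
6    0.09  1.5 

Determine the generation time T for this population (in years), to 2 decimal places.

lx·mx: 0, 0.748, 0.779, 0.756, 0.475, 0.252, 0.135 → R0 = 3.145
x·lx·mx: 0, 0.748, 1.558, 2.268, 1.9, 1.26, 0.81 → Σ = 8.544
T = 8.544 / 3.145 = 2.716693… → 2.72

2.72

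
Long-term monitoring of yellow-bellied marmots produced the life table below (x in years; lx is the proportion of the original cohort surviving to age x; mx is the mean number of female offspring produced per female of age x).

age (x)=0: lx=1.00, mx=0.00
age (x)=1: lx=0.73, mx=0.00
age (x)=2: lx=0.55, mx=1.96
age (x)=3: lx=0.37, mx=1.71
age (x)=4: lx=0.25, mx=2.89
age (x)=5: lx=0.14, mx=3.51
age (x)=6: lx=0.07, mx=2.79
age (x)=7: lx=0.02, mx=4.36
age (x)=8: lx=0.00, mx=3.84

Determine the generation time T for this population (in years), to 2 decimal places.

lx·mx: 0, 0, 1.078, 0.6327, 0.7225, 0.4914, 0.1953, 0.0872, 0 → R0 = 3.2071
x·lx·mx: 0, 0, 2.156, 1.8981, 2.89, 2.457, 1.1718, 0.6104, 0 → Σ = 11.1833
T = 11.1833 / 3.2071 = 3.487044… → 3.49

3.49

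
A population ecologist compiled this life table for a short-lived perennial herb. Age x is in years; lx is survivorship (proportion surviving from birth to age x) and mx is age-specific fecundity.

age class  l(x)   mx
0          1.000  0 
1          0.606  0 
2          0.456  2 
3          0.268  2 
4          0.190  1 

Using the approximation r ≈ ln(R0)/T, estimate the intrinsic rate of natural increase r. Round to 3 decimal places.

0.193

R0 = Σ lx·mx = 0 + 0 + 0.912 + 0.536 + 0.19 = 1.638
Σ x·lx·mx = 4.192; T = 4.192/1.638 = 2.55922…
r ≈ ln(R0)/T = ln(1.638)/2.55922… = 0.19282… → 0.193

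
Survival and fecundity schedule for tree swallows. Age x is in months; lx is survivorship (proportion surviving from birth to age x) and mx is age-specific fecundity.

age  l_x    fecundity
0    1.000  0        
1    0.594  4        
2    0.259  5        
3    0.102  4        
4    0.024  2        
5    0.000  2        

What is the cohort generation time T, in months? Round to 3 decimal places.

1.546

lx·mx: 0, 2.376, 1.295, 0.408, 0.048, 0 → R0 = 4.127
x·lx·mx: 0, 2.376, 2.59, 1.224, 0.192, 0 → Σ = 6.382
T = 6.382 / 4.127 = 1.546402… → 1.546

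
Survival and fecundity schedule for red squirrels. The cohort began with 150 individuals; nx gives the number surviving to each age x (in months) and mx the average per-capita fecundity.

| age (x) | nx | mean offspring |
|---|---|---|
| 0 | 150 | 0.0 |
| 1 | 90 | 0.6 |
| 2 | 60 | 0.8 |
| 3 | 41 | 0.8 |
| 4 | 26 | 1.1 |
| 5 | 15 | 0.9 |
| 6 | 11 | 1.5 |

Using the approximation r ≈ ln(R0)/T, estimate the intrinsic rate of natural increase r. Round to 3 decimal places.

lx = nx/n0 = nx/150: 1, 0.6, 0.4, 0.27333…, 0.17333…, 0.1, 0.07333…
R0 = Σ lx·mx = 0 + 0.36 + 0.32 + 0.21867… + 0.19067… + 0.09 + 0.11… = 1.289333…
Σ x·lx·mx = 3.528667…; T = 3.528667…/1.289333… = 2.73681…
r ≈ ln(R0)/T = ln(1.289333…)/2.73681… = 0.09285… → 0.093

0.093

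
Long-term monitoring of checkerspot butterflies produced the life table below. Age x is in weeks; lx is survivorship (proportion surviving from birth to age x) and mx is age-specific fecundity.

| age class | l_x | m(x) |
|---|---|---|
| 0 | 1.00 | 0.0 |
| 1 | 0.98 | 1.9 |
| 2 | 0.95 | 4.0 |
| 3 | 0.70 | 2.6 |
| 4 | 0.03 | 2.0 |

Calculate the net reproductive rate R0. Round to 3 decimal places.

lx·mx by age: 0, 1.862, 3.8, 1.82, 0.06
R0 = Σ lx·mx = 7.542 → 7.542

7.542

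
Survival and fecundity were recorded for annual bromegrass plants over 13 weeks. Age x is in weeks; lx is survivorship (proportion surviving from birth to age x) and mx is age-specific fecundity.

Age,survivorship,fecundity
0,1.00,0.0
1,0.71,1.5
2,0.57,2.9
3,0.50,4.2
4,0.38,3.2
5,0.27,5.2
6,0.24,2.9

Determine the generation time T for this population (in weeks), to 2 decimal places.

3.29

lx·mx: 0, 1.065, 1.653, 2.1, 1.216, 1.404, 0.696 → R0 = 8.134
x·lx·mx: 0, 1.065, 3.306, 6.3, 4.864, 7.02, 4.176 → Σ = 26.731
T = 26.731 / 8.134 = 3.286329… → 3.29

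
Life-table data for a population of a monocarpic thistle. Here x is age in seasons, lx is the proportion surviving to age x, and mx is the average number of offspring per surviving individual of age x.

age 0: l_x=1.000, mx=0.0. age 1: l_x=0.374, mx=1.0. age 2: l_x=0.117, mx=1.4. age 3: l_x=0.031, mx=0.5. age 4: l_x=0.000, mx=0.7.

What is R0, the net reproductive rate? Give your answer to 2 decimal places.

lx·mx by age: 0, 0.374, 0.1638, 0.0155, 0
R0 = Σ lx·mx = 0.5533 → 0.55

0.55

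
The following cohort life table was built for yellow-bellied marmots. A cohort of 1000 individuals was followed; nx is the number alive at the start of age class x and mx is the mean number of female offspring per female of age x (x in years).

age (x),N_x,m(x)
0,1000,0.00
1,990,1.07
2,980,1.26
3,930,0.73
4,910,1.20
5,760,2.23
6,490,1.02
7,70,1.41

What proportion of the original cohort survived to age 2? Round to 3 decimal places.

l_2 = n_2/n_0 = 980/1000 = 0.98 → 0.980

0.980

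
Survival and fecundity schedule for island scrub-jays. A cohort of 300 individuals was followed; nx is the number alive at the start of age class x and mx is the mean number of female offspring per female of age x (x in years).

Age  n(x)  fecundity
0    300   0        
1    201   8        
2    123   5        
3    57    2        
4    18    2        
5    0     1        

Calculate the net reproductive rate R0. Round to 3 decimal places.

lx = nx/n0 = nx/300: 1, 0.67, 0.41, 0.19, 0.06, 0
lx·mx by age: 0, 5.36, 2.05, 0.38, 0.12, 0
R0 = Σ lx·mx = 7.91 → 7.910

7.910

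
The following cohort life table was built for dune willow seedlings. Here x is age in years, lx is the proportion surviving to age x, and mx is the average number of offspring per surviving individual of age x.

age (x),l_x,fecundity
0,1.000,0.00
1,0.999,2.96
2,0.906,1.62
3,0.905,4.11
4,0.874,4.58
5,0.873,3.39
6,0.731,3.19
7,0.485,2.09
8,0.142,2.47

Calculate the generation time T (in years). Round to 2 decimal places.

lx·mx: 0, 2.95704, 1.46772, 3.71955, 4.00292, 2.95947, 2.33189, 1.01365, 0.35074 → R0 = 18.80298
x·lx·mx: 0, 2.95704, 2.93544, 11.15865, 16.01168, 14.79735, 13.99134, 7.09555, 2.80592 → Σ = 71.75297
T = 71.75297 / 18.80298 = 3.816042… → 3.82

3.82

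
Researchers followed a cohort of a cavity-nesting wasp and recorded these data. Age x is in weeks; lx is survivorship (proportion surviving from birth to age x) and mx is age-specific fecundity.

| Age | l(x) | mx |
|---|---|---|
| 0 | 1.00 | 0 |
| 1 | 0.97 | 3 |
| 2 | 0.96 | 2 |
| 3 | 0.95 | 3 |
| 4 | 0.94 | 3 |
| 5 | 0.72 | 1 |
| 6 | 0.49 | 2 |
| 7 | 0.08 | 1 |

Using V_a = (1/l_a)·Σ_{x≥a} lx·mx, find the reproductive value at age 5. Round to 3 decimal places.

lx·mx for x ≥ 5: 0.72, 0.98, 0.08 → sum = 1.78
V_5 = 1.78 / l_5 = 1.78 / 0.72 = 2.472222… → 2.472

2.472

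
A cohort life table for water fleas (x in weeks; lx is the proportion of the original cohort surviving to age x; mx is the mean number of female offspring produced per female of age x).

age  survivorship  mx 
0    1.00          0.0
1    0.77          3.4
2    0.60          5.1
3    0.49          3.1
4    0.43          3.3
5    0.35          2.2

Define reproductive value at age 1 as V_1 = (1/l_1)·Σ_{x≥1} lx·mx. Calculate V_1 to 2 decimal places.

lx·mx for x ≥ 1: 2.618, 3.06, 1.519, 1.419, 0.77 → sum = 9.386
V_1 = 9.386 / l_1 = 9.386 / 0.77 = 12.18961… → 12.19

12.19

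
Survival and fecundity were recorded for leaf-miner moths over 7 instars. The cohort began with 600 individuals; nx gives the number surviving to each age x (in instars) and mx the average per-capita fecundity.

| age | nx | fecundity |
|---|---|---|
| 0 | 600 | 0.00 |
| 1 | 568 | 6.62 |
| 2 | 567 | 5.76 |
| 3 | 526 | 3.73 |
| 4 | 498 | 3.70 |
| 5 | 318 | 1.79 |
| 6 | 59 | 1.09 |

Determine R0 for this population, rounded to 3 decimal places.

lx = nx/n0 = nx/600: 1, 0.94667…, 0.945, 0.87667…, 0.83, 0.53, 0.09833…
lx·mx by age: 0, 6.266933…, 5.4432, 3.269967…, 3.071, 0.9487, 0.107183…
R0 = Σ lx·mx = 19.106983… → 19.107

19.107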